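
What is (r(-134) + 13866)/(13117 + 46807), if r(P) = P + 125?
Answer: 13857/59924 ≈ 0.23124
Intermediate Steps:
r(P) = 125 + P
(r(-134) + 13866)/(13117 + 46807) = ((125 - 134) + 13866)/(13117 + 46807) = (-9 + 13866)/59924 = 13857*(1/59924) = 13857/59924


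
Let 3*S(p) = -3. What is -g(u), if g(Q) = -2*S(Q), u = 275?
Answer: -2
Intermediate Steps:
S(p) = -1 (S(p) = (⅓)*(-3) = -1)
g(Q) = 2 (g(Q) = -2*(-1) = 2)
-g(u) = -1*2 = -2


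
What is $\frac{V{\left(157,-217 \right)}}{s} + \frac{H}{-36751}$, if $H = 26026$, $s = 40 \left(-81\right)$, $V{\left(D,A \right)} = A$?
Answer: $- \frac{533911}{832680} \approx -0.6412$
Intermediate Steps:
$s = -3240$
$\frac{V{\left(157,-217 \right)}}{s} + \frac{H}{-36751} = - \frac{217}{-3240} + \frac{26026}{-36751} = \left(-217\right) \left(- \frac{1}{3240}\right) + 26026 \left(- \frac{1}{36751}\right) = \frac{217}{3240} - \frac{182}{257} = - \frac{533911}{832680}$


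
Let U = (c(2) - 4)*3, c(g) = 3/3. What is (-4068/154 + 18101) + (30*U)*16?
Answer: 1059103/77 ≈ 13755.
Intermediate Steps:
c(g) = 1 (c(g) = 3*(⅓) = 1)
U = -9 (U = (1 - 4)*3 = -3*3 = -9)
(-4068/154 + 18101) + (30*U)*16 = (-4068/154 + 18101) + (30*(-9))*16 = (-4068*1/154 + 18101) - 270*16 = (-2034/77 + 18101) - 4320 = 1391743/77 - 4320 = 1059103/77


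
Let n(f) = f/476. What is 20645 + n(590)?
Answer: 4913805/238 ≈ 20646.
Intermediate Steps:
n(f) = f/476 (n(f) = f*(1/476) = f/476)
20645 + n(590) = 20645 + (1/476)*590 = 20645 + 295/238 = 4913805/238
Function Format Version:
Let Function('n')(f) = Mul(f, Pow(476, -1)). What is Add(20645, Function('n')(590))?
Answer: Rational(4913805, 238) ≈ 20646.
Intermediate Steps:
Function('n')(f) = Mul(Rational(1, 476), f) (Function('n')(f) = Mul(f, Rational(1, 476)) = Mul(Rational(1, 476), f))
Add(20645, Function('n')(590)) = Add(20645, Mul(Rational(1, 476), 590)) = Add(20645, Rational(295, 238)) = Rational(4913805, 238)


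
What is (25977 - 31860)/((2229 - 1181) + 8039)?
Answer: -1961/3029 ≈ -0.64741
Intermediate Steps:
(25977 - 31860)/((2229 - 1181) + 8039) = -5883/(1048 + 8039) = -5883/9087 = -5883*1/9087 = -1961/3029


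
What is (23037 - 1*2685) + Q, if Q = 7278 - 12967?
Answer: 14663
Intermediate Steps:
Q = -5689
(23037 - 1*2685) + Q = (23037 - 1*2685) - 5689 = (23037 - 2685) - 5689 = 20352 - 5689 = 14663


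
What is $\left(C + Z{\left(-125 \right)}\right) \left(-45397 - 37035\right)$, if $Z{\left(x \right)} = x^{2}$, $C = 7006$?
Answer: $-1865518592$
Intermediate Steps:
$\left(C + Z{\left(-125 \right)}\right) \left(-45397 - 37035\right) = \left(7006 + \left(-125\right)^{2}\right) \left(-45397 - 37035\right) = \left(7006 + 15625\right) \left(-82432\right) = 22631 \left(-82432\right) = -1865518592$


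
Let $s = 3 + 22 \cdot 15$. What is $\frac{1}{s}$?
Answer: $\frac{1}{333} \approx 0.003003$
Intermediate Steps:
$s = 333$ ($s = 3 + 330 = 333$)
$\frac{1}{s} = \frac{1}{333}$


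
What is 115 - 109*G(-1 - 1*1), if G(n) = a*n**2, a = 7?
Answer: -2937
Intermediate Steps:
G(n) = 7*n**2
115 - 109*G(-1 - 1*1) = 115 - 763*(-1 - 1*1)**2 = 115 - 763*(-1 - 1)**2 = 115 - 763*(-2)**2 = 115 - 763*4 = 115 - 109*28 = 115 - 3052 = -2937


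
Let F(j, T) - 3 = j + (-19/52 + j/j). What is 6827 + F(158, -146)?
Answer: 363409/52 ≈ 6988.6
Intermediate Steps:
F(j, T) = 189/52 + j (F(j, T) = 3 + (j + (-19/52 + j/j)) = 3 + (j + (-19*1/52 + 1)) = 3 + (j + (-19/52 + 1)) = 3 + (j + 33/52) = 3 + (33/52 + j) = 189/52 + j)
6827 + F(158, -146) = 6827 + (189/52 + 158) = 6827 + 8405/52 = 363409/52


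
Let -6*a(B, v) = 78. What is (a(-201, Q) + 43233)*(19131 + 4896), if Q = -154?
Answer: 1038446940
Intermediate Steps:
a(B, v) = -13 (a(B, v) = -⅙*78 = -13)
(a(-201, Q) + 43233)*(19131 + 4896) = (-13 + 43233)*(19131 + 4896) = 43220*24027 = 1038446940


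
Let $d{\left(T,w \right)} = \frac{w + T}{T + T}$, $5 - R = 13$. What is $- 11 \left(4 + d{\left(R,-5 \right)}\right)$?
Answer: $- \frac{847}{16} \approx -52.938$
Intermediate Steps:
$R = -8$ ($R = 5 - 13 = -8$)
$d{\left(T,w \right)} = \frac{T + w}{2 T}$
$- 11 \left(4 + d{\left(R,-5 \right)}\right) = - 11 \left(4 + \frac{-8 - 5}{2 \left(-8\right)}\right) = - 11 \left(4 + \frac{1}{2} \left(- \frac{1}{8}\right) \left(-13\right)\right) = - 11 \left(4 + \frac{13}{16}\right) = \left(-11\right) \frac{77}{16} = - \frac{847}{16}$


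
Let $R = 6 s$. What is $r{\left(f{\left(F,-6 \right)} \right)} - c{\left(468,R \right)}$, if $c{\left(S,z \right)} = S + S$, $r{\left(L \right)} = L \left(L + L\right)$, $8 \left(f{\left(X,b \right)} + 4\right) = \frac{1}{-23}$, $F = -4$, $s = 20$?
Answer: $- \frac{15301439}{16928} \approx -903.91$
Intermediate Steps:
$R = 120$ ($R = 6 \cdot 20 = 120$)
$f{\left(X,b \right)} = - \frac{737}{184}$ ($f{\left(X,b \right)} = -4 + \frac{1}{8 \left(-23\right)} = -4 + \frac{1}{8} \left(- \frac{1}{23}\right) = -4 - \frac{1}{184} = - \frac{737}{184}$)
$r{\left(L \right)} = 2 L^{2}$ ($r{\left(L \right)} = L 2 L = 2 L^{2}$)
$c{\left(S,z \right)} = 2 S$
$r{\left(f{\left(F,-6 \right)} \right)} - c{\left(468,R \right)} = 2 \left(- \frac{737}{184}\right)^{2} - 2 \cdot 468 = 2 \cdot \frac{543169}{33856} - 936 = \frac{543169}{16928} - 936 = - \frac{15301439}{16928}$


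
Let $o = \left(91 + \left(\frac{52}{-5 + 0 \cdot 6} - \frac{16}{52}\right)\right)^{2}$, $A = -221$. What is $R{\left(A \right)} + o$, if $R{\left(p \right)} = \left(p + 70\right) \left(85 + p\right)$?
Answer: $\frac{114002561}{4225} \approx 26983.0$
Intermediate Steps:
$R{\left(p \right)} = \left(70 + p\right) \left(85 + p\right)$
$o = \frac{27237961}{4225}$ ($o = \left(91 + \left(\frac{52}{-5 + 0} - \frac{4}{13}\right)\right)^{2} = \left(91 + \left(\frac{52}{-5} - \frac{4}{13}\right)\right)^{2} = \left(91 + \left(52 \left(- \frac{1}{5}\right) - \frac{4}{13}\right)\right)^{2} = \left(91 - \frac{696}{65}\right)^{2} = \left(\frac{5219}{65}\right)^{2} = \frac{27237961}{4225} \approx 6446.9$)
$R{\left(A \right)} + o = \left(5950 + \left(-221\right)^{2} + 155 \left(-221\right)\right) + \frac{27237961}{4225} = \left(5950 + 48841 - 34255\right) + \frac{27237961}{4225} = 20536 + \frac{27237961}{4225} = \frac{114002561}{4225}$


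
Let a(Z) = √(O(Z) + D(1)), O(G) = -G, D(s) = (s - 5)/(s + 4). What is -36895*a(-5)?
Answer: -7379*√105 ≈ -75612.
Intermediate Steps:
D(s) = (-5 + s)/(4 + s)
a(Z) = √(-⅘ - Z) (a(Z) = √(-Z + (-5 + 1)/(4 + 1)) = √(-Z - 4/5) = √(-Z + (⅕)*(-4)) = √(-Z - ⅘) = √(-⅘ - Z))
-36895*a(-5) = -7379*√(-20 - 25*(-5)) = -7379*√(-20 + 125) = -7379*√105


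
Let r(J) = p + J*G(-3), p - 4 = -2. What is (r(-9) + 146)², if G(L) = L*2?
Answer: 40804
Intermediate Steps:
p = 2 (p = 4 - 2 = 2)
G(L) = 2*L
r(J) = 2 - 6*J (r(J) = 2 + J*(2*(-3)) = 2 + J*(-6) = 2 - 6*J)
(r(-9) + 146)² = ((2 - 6*(-9)) + 146)² = ((2 + 54) + 146)² = (56 + 146)² = 202² = 40804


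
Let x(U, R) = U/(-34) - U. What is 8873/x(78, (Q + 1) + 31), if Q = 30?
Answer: -150841/1365 ≈ -110.51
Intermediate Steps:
x(U, R) = -35*U/34 (x(U, R) = U*(-1/34) - U = -U/34 - U = -35*U/34)
8873/x(78, (Q + 1) + 31) = 8873/((-35/34*78)) = 8873/(-1365/17) = 8873*(-17/1365) = -150841/1365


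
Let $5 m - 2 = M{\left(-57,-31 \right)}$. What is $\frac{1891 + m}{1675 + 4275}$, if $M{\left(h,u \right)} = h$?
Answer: $\frac{188}{595} \approx 0.31597$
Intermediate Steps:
$m = -11$ ($m = \frac{2}{5} + \frac{1}{5} \left(-57\right) = \frac{2}{5} - \frac{57}{5} = -11$)
$\frac{1891 + m}{1675 + 4275} = \frac{1891 - 11}{1675 + 4275} = \frac{1880}{5950} = 1880 \cdot \frac{1}{5950} = \frac{188}{595}$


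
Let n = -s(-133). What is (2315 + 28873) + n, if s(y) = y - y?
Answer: 31188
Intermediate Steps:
s(y) = 0
n = 0 (n = -1*0 = 0)
(2315 + 28873) + n = (2315 + 28873) + 0 = 31188 + 0 = 31188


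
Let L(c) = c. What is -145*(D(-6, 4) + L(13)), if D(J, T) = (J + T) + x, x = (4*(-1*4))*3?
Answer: 5365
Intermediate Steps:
x = -48 (x = (4*(-4))*3 = -16*3 = -48)
D(J, T) = -48 + J + T (D(J, T) = (J + T) - 48 = -48 + J + T)
-145*(D(-6, 4) + L(13)) = -145*((-48 - 6 + 4) + 13) = -145*(-50 + 13) = -145*(-37) = 5365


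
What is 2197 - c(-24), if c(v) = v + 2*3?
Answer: 2215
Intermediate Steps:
c(v) = 6 + v (c(v) = v + 6 = 6 + v)
2197 - c(-24) = 2197 - (6 - 24) = 2197 - 1*(-18) = 2197 + 18 = 2215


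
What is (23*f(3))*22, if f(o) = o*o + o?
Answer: 6072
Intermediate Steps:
f(o) = o + o² (f(o) = o² + o = o + o²)
(23*f(3))*22 = (23*(3*(1 + 3)))*22 = (23*(3*4))*22 = (23*12)*22 = 276*22 = 6072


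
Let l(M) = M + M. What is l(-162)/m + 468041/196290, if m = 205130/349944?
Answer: -2215971526391/4026496770 ≈ -550.35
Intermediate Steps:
l(M) = 2*M
m = 102565/174972 (m = 205130*(1/349944) = 102565/174972 ≈ 0.58618)
l(-162)/m + 468041/196290 = (2*(-162))/(102565/174972) + 468041/196290 = -324*174972/102565 + 468041*(1/196290) = -56690928/102565 + 468041/196290 = -2215971526391/4026496770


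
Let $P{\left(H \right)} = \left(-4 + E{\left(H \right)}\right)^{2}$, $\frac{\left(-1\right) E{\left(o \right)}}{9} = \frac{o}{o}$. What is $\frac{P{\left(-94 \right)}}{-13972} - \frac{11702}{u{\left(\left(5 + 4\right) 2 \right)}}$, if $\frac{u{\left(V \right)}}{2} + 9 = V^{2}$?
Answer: $- \frac{11686201}{628740} \approx -18.587$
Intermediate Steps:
$E{\left(o \right)} = -9$ ($E{\left(o \right)} = - 9 \frac{o}{o} = \left(-9\right) 1 = -9$)
$P{\left(H \right)} = 169$ ($P{\left(H \right)} = \left(-4 - 9\right)^{2} = \left(-13\right)^{2} = 169$)
$u{\left(V \right)} = -18 + 2 V^{2}$
$\frac{P{\left(-94 \right)}}{-13972} - \frac{11702}{u{\left(\left(5 + 4\right) 2 \right)}} = \frac{169}{-13972} - \frac{11702}{-18 + 2 \left(\left(5 + 4\right) 2\right)^{2}} = 169 \left(- \frac{1}{13972}\right) - \frac{11702}{-18 + 2 \left(9 \cdot 2\right)^{2}} = - \frac{169}{13972} - \frac{11702}{-18 + 2 \cdot 18^{2}} = - \frac{169}{13972} - \frac{11702}{-18 + 2 \cdot 324} = - \frac{169}{13972} - \frac{11702}{-18 + 648} = - \frac{169}{13972} - \frac{11702}{630} = - \frac{169}{13972} - \frac{5851}{315} = - \frac{11686201}{628740}$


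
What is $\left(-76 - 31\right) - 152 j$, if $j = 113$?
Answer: $-17283$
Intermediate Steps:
$\left(-76 - 31\right) - 152 j = \left(-76 - 31\right) - 17176 = -107 - 17176 = -17283$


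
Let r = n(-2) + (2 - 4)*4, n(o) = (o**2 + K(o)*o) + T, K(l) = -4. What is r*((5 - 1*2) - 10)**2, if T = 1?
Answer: 245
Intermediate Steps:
n(o) = 1 + o**2 - 4*o (n(o) = (o**2 - 4*o) + 1 = 1 + o**2 - 4*o)
r = 5 (r = (1 + (-2)**2 - 4*(-2)) + (2 - 4)*4 = (1 + 4 + 8) - 2*4 = 13 - 8 = 5)
r*((5 - 1*2) - 10)**2 = 5*((5 - 1*2) - 10)**2 = 5*((5 - 2) - 10)**2 = 5*(3 - 10)**2 = 5*(-7)**2 = 5*49 = 245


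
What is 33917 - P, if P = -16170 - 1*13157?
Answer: 63244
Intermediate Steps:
P = -29327 (P = -16170 - 13157 = -29327)
33917 - P = 33917 - 1*(-29327) = 33917 + 29327 = 63244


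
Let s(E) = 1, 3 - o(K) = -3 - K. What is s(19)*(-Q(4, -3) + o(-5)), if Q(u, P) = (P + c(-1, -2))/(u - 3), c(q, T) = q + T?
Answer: 7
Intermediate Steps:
c(q, T) = T + q
o(K) = 6 + K (o(K) = 3 - (-3 - K) = 3 + (3 + K) = 6 + K)
Q(u, P) = (-3 + P)/(-3 + u) (Q(u, P) = (P + (-2 - 1))/(u - 3) = (P - 3)/(-3 + u) = (-3 + P)/(-3 + u))
s(19)*(-Q(4, -3) + o(-5)) = 1*(-(-3 - 3)/(-3 + 4) + (6 - 5)) = 1*(-(-6)/1 + 1) = 1*(-(-6) + 1) = 1*(-1*(-6) + 1) = 1*(6 + 1) = 1*7 = 7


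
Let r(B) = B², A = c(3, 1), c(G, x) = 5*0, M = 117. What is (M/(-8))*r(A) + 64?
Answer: 64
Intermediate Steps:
c(G, x) = 0
A = 0
(M/(-8))*r(A) + 64 = (117/(-8))*0² + 64 = (117*(-⅛))*0 + 64 = -117/8*0 + 64 = 0 + 64 = 64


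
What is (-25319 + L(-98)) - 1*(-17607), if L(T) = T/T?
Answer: -7711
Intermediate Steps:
L(T) = 1
(-25319 + L(-98)) - 1*(-17607) = (-25319 + 1) - 1*(-17607) = -25318 + 17607 = -7711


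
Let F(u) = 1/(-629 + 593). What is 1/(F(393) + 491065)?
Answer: 36/17678339 ≈ 2.0364e-6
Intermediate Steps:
F(u) = -1/36 (F(u) = 1/(-36) = -1/36)
1/(F(393) + 491065) = 1/(-1/36 + 491065) = 1/(17678339/36) = 36/17678339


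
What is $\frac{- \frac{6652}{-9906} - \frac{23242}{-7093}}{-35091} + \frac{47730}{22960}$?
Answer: $\frac{20501236878029}{9862431945912} \approx 2.0787$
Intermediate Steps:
$\frac{- \frac{6652}{-9906} - \frac{23242}{-7093}}{-35091} + \frac{47730}{22960} = \left(\left(-6652\right) \left(- \frac{1}{9906}\right) - - \frac{23242}{7093}\right) \left(- \frac{1}{35091}\right) + 47730 \cdot \frac{1}{22960} = \left(\frac{3326}{4953} + \frac{23242}{7093}\right) \left(- \frac{1}{35091}\right) + \frac{4773}{2296} = \frac{138708944}{35131629} \left(- \frac{1}{35091}\right) + \frac{4773}{2296} = - \frac{138708944}{1232803993239} + \frac{4773}{2296} = \frac{20501236878029}{9862431945912}$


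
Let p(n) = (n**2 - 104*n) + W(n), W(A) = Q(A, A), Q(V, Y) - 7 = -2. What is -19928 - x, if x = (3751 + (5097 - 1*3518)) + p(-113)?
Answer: -49784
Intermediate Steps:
Q(V, Y) = 5 (Q(V, Y) = 7 - 2 = 5)
W(A) = 5
p(n) = 5 + n**2 - 104*n (p(n) = (n**2 - 104*n) + 5 = 5 + n**2 - 104*n)
x = 29856 (x = (3751 + (5097 - 1*3518)) + (5 + (-113)**2 - 104*(-113)) = (3751 + (5097 - 3518)) + (5 + 12769 + 11752) = (3751 + 1579) + 24526 = 5330 + 24526 = 29856)
-19928 - x = -19928 - 1*29856 = -19928 - 29856 = -49784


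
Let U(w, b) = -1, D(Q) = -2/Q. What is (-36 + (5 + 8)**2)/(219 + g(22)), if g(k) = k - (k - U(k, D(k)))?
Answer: 133/218 ≈ 0.61009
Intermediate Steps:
g(k) = -1 (g(k) = k - (k - 1*(-1)) = k - (k + 1) = k - (1 + k) = k + (-1 - k) = -1)
(-36 + (5 + 8)**2)/(219 + g(22)) = (-36 + (5 + 8)**2)/(219 - 1) = (-36 + 13**2)/218 = (-36 + 169)*(1/218) = 133*(1/218) = 133/218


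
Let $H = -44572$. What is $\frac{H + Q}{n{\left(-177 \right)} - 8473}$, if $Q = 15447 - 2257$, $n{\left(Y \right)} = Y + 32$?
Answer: $\frac{15691}{4309} \approx 3.6414$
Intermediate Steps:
$n{\left(Y \right)} = 32 + Y$
$Q = 13190$ ($Q = 15447 - 2257 = 13190$)
$\frac{H + Q}{n{\left(-177 \right)} - 8473} = \frac{-44572 + 13190}{\left(32 - 177\right) - 8473} = - \frac{31382}{-145 - 8473} = - \frac{31382}{-8618} = \left(-31382\right) \left(- \frac{1}{8618}\right) = \frac{15691}{4309}$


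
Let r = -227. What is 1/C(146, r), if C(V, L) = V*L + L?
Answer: -1/33369 ≈ -2.9968e-5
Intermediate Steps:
C(V, L) = L + L*V (C(V, L) = L*V + L = L + L*V)
1/C(146, r) = 1/(-227*(1 + 146)) = 1/(-227*147) = 1/(-33369) = -1/33369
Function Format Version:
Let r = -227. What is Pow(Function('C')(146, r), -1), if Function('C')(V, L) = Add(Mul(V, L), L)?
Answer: Rational(-1, 33369) ≈ -2.9968e-5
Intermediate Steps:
Function('C')(V, L) = Add(L, Mul(L, V)) (Function('C')(V, L) = Add(Mul(L, V), L) = Add(L, Mul(L, V)))
Pow(Function('C')(146, r), -1) = Pow(Mul(-227, Add(1, 146)), -1) = Pow(Mul(-227, 147), -1) = Pow(-33369, -1) = Rational(-1, 33369)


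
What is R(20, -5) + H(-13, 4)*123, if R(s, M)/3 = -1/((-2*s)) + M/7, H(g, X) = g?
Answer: -448299/280 ≈ -1601.1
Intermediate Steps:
R(s, M) = 3/(2*s) + 3*M/7 (R(s, M) = 3*(-1/((-2*s)) + M/7) = 3*(-(-1)/(2*s) + M*(⅐)) = 3*(1/(2*s) + M/7) = 3/(2*s) + 3*M/7)
R(20, -5) + H(-13, 4)*123 = (3/14)*(7 + 2*(-5)*20)/20 - 13*123 = (3/14)*(1/20)*(7 - 200) - 1599 = (3/14)*(1/20)*(-193) - 1599 = -579/280 - 1599 = -448299/280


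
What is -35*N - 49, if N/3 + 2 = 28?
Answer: -2779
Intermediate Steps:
N = 78 (N = -6 + 3*28 = -6 + 84 = 78)
-35*N - 49 = -35*78 - 49 = -2730 - 49 = -2779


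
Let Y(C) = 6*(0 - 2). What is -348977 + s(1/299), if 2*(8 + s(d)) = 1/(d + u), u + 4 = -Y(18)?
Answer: -1670241911/4786 ≈ -3.4899e+5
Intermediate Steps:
Y(C) = -12 (Y(C) = 6*(-2) = -12)
u = 8 (u = -4 - 1*(-12) = -4 + 12 = 8)
s(d) = -8 + 1/(2*(8 + d)) (s(d) = -8 + 1/(2*(d + 8)) = -8 + 1/(2*(8 + d)))
-348977 + s(1/299) = -348977 + (-127 - 16/299)/(2*(8 + 1/299)) = -348977 + (-127 - 16*1/299)/(2*(8 + 1/299)) = -348977 + (-127 - 16/299)/(2*(2393/299)) = -348977 + (1/2)*(299/2393)*(-37989/299) = -348977 - 37989/4786 = -1670241911/4786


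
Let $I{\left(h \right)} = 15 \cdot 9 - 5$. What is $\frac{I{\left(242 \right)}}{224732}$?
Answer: $\frac{65}{112366} \approx 0.00057847$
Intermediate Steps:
$I{\left(h \right)} = 130$ ($I{\left(h \right)} = 135 - 5 = 130$)
$\frac{I{\left(242 \right)}}{224732} = \frac{130}{224732} = 130 \cdot \frac{1}{224732} = \frac{65}{112366}$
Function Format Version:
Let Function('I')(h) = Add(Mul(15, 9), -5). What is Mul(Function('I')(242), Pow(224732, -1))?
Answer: Rational(65, 112366) ≈ 0.00057847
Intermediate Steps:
Function('I')(h) = 130 (Function('I')(h) = Add(135, -5) = 130)
Mul(Function('I')(242), Pow(224732, -1)) = Mul(130, Pow(224732, -1)) = Mul(130, Rational(1, 224732)) = Rational(65, 112366)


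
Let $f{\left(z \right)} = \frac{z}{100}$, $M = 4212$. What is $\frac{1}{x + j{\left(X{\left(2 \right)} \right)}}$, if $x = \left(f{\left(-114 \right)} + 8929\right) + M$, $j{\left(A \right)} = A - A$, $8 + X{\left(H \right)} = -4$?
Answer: $\frac{50}{656993} \approx 7.6104 \cdot 10^{-5}$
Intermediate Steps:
$X{\left(H \right)} = -12$ ($X{\left(H \right)} = -8 - 4 = -12$)
$j{\left(A \right)} = 0$
$f{\left(z \right)} = \frac{z}{100}$ ($f{\left(z \right)} = z \frac{1}{100} = \frac{z}{100}$)
$x = \frac{656993}{50}$ ($x = \left(\frac{1}{100} \left(-114\right) + 8929\right) + 4212 = \left(- \frac{57}{50} + 8929\right) + 4212 = \frac{446393}{50} + 4212 = \frac{656993}{50} \approx 13140.0$)
$\frac{1}{x + j{\left(X{\left(2 \right)} \right)}} = \frac{1}{\frac{656993}{50} + 0} = \frac{1}{\frac{656993}{50}} = \frac{50}{656993}$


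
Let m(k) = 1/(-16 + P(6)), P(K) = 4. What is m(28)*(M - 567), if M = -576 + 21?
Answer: 187/2 ≈ 93.500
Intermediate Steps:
M = -555
m(k) = -1/12 (m(k) = 1/(-16 + 4) = 1/(-12) = -1/12)
m(28)*(M - 567) = -(-555 - 567)/12 = -1/12*(-1122) = 187/2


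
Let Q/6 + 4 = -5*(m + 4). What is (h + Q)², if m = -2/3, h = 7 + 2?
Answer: 13225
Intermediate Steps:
h = 9
m = -⅔ (m = -2*⅓ = -⅔ ≈ -0.66667)
Q = -124 (Q = -24 + 6*(-5*(-⅔ + 4)) = -24 + 6*(-5*10/3) = -24 + 6*(-50/3) = -24 - 100 = -124)
(h + Q)² = (9 - 124)² = (-115)² = 13225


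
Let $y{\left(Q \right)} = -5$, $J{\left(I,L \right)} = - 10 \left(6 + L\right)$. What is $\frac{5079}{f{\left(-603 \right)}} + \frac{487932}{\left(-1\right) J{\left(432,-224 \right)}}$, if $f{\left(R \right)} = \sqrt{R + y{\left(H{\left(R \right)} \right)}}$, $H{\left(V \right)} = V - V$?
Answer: $- \frac{121983}{545} - \frac{5079 i \sqrt{38}}{152} \approx -223.82 - 205.98 i$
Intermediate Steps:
$H{\left(V \right)} = 0$
$J{\left(I,L \right)} = -60 - 10 L$
$f{\left(R \right)} = \sqrt{-5 + R}$ ($f{\left(R \right)} = \sqrt{R - 5} = \sqrt{-5 + R}$)
$\frac{5079}{f{\left(-603 \right)}} + \frac{487932}{\left(-1\right) J{\left(432,-224 \right)}} = \frac{5079}{\sqrt{-5 - 603}} + \frac{487932}{\left(-1\right) \left(-60 - -2240\right)} = \frac{5079}{\sqrt{-608}} + \frac{487932}{\left(-1\right) \left(-60 + 2240\right)} = \frac{5079}{4 i \sqrt{38}} + \frac{487932}{\left(-1\right) 2180} = 5079 \left(- \frac{i \sqrt{38}}{152}\right) + \frac{487932}{-2180} = - \frac{5079 i \sqrt{38}}{152} + 487932 \left(- \frac{1}{2180}\right) = - \frac{5079 i \sqrt{38}}{152} - \frac{121983}{545} = - \frac{121983}{545} - \frac{5079 i \sqrt{38}}{152}$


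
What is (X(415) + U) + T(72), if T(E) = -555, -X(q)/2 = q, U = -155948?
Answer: -157333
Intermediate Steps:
X(q) = -2*q
(X(415) + U) + T(72) = (-2*415 - 155948) - 555 = (-830 - 155948) - 555 = -156778 - 555 = -157333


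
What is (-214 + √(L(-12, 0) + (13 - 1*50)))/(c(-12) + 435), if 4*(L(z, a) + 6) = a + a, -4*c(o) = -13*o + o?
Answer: -214/399 + I*√43/399 ≈ -0.53634 + 0.016435*I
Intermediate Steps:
c(o) = 3*o (c(o) = -(-13*o + o)/4 = -(-3)*o = 3*o)
L(z, a) = -6 + a/2 (L(z, a) = -6 + (a + a)/4 = -6 + (2*a)/4 = -6 + a/2)
(-214 + √(L(-12, 0) + (13 - 1*50)))/(c(-12) + 435) = (-214 + √((-6 + (½)*0) + (13 - 1*50)))/(3*(-12) + 435) = (-214 + √((-6 + 0) + (13 - 50)))/(-36 + 435) = (-214 + √(-6 - 37))/399 = (-214 + √(-43))*(1/399) = (-214 + I*√43)*(1/399) = -214/399 + I*√43/399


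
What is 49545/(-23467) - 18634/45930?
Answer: -1356442964/538919655 ≈ -2.5170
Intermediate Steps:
49545/(-23467) - 18634/45930 = 49545*(-1/23467) - 18634*1/45930 = -49545/23467 - 9317/22965 = -1356442964/538919655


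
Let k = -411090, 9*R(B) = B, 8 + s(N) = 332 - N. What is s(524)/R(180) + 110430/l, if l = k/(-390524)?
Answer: 1437381814/13703 ≈ 1.0490e+5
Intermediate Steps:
s(N) = 324 - N (s(N) = -8 + (332 - N) = 324 - N)
R(B) = B/9
l = 205545/195262 (l = -411090/(-390524) = -411090*(-1/390524) = 205545/195262 ≈ 1.0527)
s(524)/R(180) + 110430/l = (324 - 1*524)/(((⅑)*180)) + 110430/(205545/195262) = (324 - 524)/20 + 110430*(195262/205545) = -200*1/20 + 1437518844/13703 = -10 + 1437518844/13703 = 1437381814/13703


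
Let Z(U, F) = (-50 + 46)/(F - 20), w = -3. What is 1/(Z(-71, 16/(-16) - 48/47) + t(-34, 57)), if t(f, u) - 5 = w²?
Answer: 1035/14678 ≈ 0.070514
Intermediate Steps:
Z(U, F) = -4/(-20 + F)
t(f, u) = 14 (t(f, u) = 5 + (-3)² = 5 + 9 = 14)
1/(Z(-71, 16/(-16) - 48/47) + t(-34, 57)) = 1/(-4/(-20 + (16/(-16) - 48/47)) + 14) = 1/(-4/(-20 + (16*(-1/16) - 48*1/47)) + 14) = 1/(-4/(-20 + (-1 - 48/47)) + 14) = 1/(-4/(-20 - 95/47) + 14) = 1/(-4/(-1035/47) + 14) = 1/(-4*(-47/1035) + 14) = 1/(188/1035 + 14) = 1/(14678/1035) = 1035/14678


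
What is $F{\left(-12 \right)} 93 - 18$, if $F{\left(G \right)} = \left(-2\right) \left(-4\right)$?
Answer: $726$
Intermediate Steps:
$F{\left(G \right)} = 8$
$F{\left(-12 \right)} 93 - 18 = 8 \cdot 93 - 18 = 744 - 18 = 726$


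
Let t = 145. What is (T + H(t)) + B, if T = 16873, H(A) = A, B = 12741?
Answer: 29759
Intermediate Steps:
(T + H(t)) + B = (16873 + 145) + 12741 = 17018 + 12741 = 29759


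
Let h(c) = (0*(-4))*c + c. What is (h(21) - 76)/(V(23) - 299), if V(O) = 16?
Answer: 55/283 ≈ 0.19435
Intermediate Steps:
h(c) = c (h(c) = 0*c + c = 0 + c = c)
(h(21) - 76)/(V(23) - 299) = (21 - 76)/(16 - 299) = -55/(-283) = -55*(-1/283) = 55/283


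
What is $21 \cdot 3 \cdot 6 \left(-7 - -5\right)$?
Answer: $-756$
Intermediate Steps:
$21 \cdot 3 \cdot 6 \left(-7 - -5\right) = 21 \cdot 18 \left(-7 + 5\right) = 378 \left(-2\right) = -756$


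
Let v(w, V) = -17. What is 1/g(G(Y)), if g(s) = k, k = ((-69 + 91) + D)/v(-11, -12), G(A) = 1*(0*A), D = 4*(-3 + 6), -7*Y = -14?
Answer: -½ ≈ -0.50000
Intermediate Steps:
Y = 2 (Y = -⅐*(-14) = 2)
D = 12 (D = 4*3 = 12)
G(A) = 0 (G(A) = 1*0 = 0)
k = -2 (k = ((-69 + 91) + 12)/(-17) = (22 + 12)*(-1/17) = 34*(-1/17) = -2)
g(s) = -2
1/g(G(Y)) = 1/(-2) = -½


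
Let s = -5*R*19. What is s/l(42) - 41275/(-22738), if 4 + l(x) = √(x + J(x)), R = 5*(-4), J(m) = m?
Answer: 43903875/386546 + 950*√21/17 ≈ 369.67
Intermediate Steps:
R = -20
l(x) = -4 + √2*√x (l(x) = -4 + √(x + x) = -4 + √(2*x) = -4 + √2*√x)
s = 1900 (s = -5*(-20)*19 = 100*19 = 1900)
s/l(42) - 41275/(-22738) = 1900/(-4 + √2*√42) - 41275/(-22738) = 1900/(-4 + 2*√21) - 41275*(-1/22738) = 1900/(-4 + 2*√21) + 41275/22738 = 41275/22738 + 1900/(-4 + 2*√21)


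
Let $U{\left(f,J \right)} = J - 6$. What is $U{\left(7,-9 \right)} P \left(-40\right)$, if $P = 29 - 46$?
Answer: $-10200$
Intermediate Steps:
$P = -17$ ($P = 29 - 46 = -17$)
$U{\left(f,J \right)} = -6 + J$
$U{\left(7,-9 \right)} P \left(-40\right) = \left(-6 - 9\right) \left(-17\right) \left(-40\right) = \left(-15\right) \left(-17\right) \left(-40\right) = 255 \left(-40\right) = -10200$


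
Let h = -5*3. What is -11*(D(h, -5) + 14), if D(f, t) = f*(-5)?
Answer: -979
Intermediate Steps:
h = -15
D(f, t) = -5*f
-11*(D(h, -5) + 14) = -11*(-5*(-15) + 14) = -11*(75 + 14) = -11*89 = -979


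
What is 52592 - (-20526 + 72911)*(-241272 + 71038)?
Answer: 8917760682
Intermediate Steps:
52592 - (-20526 + 72911)*(-241272 + 71038) = 52592 - 52385*(-170234) = 52592 - 1*(-8917708090) = 52592 + 8917708090 = 8917760682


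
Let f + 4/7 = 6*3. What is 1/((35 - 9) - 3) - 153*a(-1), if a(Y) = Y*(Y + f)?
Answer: 404692/161 ≈ 2513.6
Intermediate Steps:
f = 122/7 (f = -4/7 + 6*3 = -4/7 + 18 = 122/7 ≈ 17.429)
a(Y) = Y*(122/7 + Y) (a(Y) = Y*(Y + 122/7) = Y*(122/7 + Y))
1/((35 - 9) - 3) - 153*a(-1) = 1/((35 - 9) - 3) - 153*(-1)*(122 + 7*(-1))/7 = 1/(26 - 3) - 153*(-1)*(122 - 7)/7 = 1/23 - 153*(-1)*115/7 = 1/23 - 153*(-115/7) = 1/23 + 17595/7 = 404692/161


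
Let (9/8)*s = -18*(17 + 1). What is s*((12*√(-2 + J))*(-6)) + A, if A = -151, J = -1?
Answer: -151 + 20736*I*√3 ≈ -151.0 + 35916.0*I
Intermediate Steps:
s = -288 (s = 8*(-18*(17 + 1))/9 = 8*(-18*18)/9 = (8/9)*(-324) = -288)
s*((12*√(-2 + J))*(-6)) + A = -288*12*√(-2 - 1)*(-6) - 151 = -288*12*√(-3)*(-6) - 151 = -288*12*(I*√3)*(-6) - 151 = -288*12*I*√3*(-6) - 151 = -(-20736)*I*√3 - 151 = 20736*I*√3 - 151 = -151 + 20736*I*√3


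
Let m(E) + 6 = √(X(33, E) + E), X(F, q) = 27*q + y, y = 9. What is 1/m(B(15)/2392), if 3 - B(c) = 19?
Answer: -1794/8129 - √787865/8129 ≈ -0.32988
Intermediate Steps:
B(c) = -16 (B(c) = 3 - 1*19 = 3 - 19 = -16)
X(F, q) = 9 + 27*q (X(F, q) = 27*q + 9 = 9 + 27*q)
m(E) = -6 + √(9 + 28*E) (m(E) = -6 + √((9 + 27*E) + E) = -6 + √(9 + 28*E))
1/m(B(15)/2392) = 1/(-6 + √(9 + 28*(-16/2392))) = 1/(-6 + √(9 + 28*(-16*1/2392))) = 1/(-6 + √(9 + 28*(-2/299))) = 1/(-6 + √(9 - 56/299)) = 1/(-6 + √(2635/299)) = 1/(-6 + √787865/299)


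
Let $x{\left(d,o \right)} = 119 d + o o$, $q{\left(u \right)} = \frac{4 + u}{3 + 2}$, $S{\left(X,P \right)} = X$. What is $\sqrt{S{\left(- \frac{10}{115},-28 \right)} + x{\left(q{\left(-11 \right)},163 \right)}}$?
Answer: $\frac{\sqrt{349170590}}{115} \approx 162.49$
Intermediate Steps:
$q{\left(u \right)} = \frac{4}{5} + \frac{u}{5}$ ($q{\left(u \right)} = \frac{4 + u}{5} = \left(4 + u\right) \frac{1}{5} = \frac{4}{5} + \frac{u}{5}$)
$x{\left(d,o \right)} = o^{2} + 119 d$ ($x{\left(d,o \right)} = 119 d + o^{2} = o^{2} + 119 d$)
$\sqrt{S{\left(- \frac{10}{115},-28 \right)} + x{\left(q{\left(-11 \right)},163 \right)}} = \sqrt{- \frac{10}{115} + \left(163^{2} + 119 \left(\frac{4}{5} + \frac{1}{5} \left(-11\right)\right)\right)} = \sqrt{\left(-10\right) \frac{1}{115} + \left(26569 + 119 \left(\frac{4}{5} - \frac{11}{5}\right)\right)} = \sqrt{- \frac{2}{23} + \left(26569 + 119 \left(- \frac{7}{5}\right)\right)} = \sqrt{- \frac{2}{23} + \left(26569 - \frac{833}{5}\right)} = \sqrt{- \frac{2}{23} + \frac{132012}{5}} = \sqrt{\frac{3036266}{115}} = \frac{\sqrt{349170590}}{115}$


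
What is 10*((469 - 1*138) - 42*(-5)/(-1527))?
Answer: 1684090/509 ≈ 3308.6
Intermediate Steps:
10*((469 - 1*138) - 42*(-5)/(-1527)) = 10*((469 - 138) + 210*(-1/1527)) = 10*(331 - 70/509) = 10*(168409/509) = 1684090/509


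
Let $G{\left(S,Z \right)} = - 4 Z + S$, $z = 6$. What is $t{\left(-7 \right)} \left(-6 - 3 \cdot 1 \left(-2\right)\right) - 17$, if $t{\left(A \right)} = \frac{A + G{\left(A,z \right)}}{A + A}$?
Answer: $-17$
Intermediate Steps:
$G{\left(S,Z \right)} = S - 4 Z$
$t{\left(A \right)} = \frac{-24 + 2 A}{2 A}$ ($t{\left(A \right)} = \frac{A + \left(A - 24\right)}{A + A} = \frac{A + \left(A - 24\right)}{2 A} = \left(A + \left(-24 + A\right)\right) \frac{1}{2 A} = \left(-24 + 2 A\right) \frac{1}{2 A} = \frac{-24 + 2 A}{2 A}$)
$t{\left(-7 \right)} \left(-6 - 3 \cdot 1 \left(-2\right)\right) - 17 = \frac{-12 - 7}{-7} \left(-6 - 3 \cdot 1 \left(-2\right)\right) - 17 = \left(- \frac{1}{7}\right) \left(-19\right) \left(-6 - -6\right) - 17 = \frac{19 \left(-6 + 6\right)}{7} - 17 = \frac{19}{7} \cdot 0 - 17 = 0 - 17 = -17$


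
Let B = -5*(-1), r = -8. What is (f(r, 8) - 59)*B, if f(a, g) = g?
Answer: -255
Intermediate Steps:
B = 5
(f(r, 8) - 59)*B = (8 - 59)*5 = -51*5 = -255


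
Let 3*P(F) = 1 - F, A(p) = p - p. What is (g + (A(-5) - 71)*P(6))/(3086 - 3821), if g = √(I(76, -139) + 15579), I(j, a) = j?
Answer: -71/441 - √15655/735 ≈ -0.33123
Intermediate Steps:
A(p) = 0
g = √15655 (g = √(76 + 15579) = √15655 ≈ 125.12)
P(F) = ⅓ - F/3 (P(F) = (1 - F)/3 = ⅓ - F/3)
(g + (A(-5) - 71)*P(6))/(3086 - 3821) = (√15655 + (0 - 71)*(⅓ - ⅓*6))/(3086 - 3821) = (√15655 - 71*(⅓ - 2))/(-735) = (√15655 - 71*(-5/3))*(-1/735) = (√15655 + 355/3)*(-1/735) = (355/3 + √15655)*(-1/735) = -71/441 - √15655/735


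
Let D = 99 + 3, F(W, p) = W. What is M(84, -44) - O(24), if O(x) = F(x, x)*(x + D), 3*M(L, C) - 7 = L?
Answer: -8981/3 ≈ -2993.7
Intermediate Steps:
M(L, C) = 7/3 + L/3
D = 102
O(x) = x*(102 + x) (O(x) = x*(x + 102) = x*(102 + x))
M(84, -44) - O(24) = (7/3 + (⅓)*84) - 24*(102 + 24) = (7/3 + 28) - 24*126 = 91/3 - 1*3024 = 91/3 - 3024 = -8981/3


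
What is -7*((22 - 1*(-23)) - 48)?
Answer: 21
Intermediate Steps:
-7*((22 - 1*(-23)) - 48) = -7*((22 + 23) - 48) = -7*(45 - 48) = -7*(-3) = 21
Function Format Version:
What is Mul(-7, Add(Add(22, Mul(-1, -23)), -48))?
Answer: 21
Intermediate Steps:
Mul(-7, Add(Add(22, Mul(-1, -23)), -48)) = Mul(-7, Add(Add(22, 23), -48)) = Mul(-7, Add(45, -48)) = Mul(-7, -3) = 21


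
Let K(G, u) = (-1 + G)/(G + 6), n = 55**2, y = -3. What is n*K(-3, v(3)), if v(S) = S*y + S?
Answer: -12100/3 ≈ -4033.3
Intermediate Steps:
n = 3025
v(S) = -2*S (v(S) = S*(-3) + S = -3*S + S = -2*S)
K(G, u) = (-1 + G)/(6 + G)
n*K(-3, v(3)) = 3025*((-1 - 3)/(6 - 3)) = 3025*(-4/3) = -12100/3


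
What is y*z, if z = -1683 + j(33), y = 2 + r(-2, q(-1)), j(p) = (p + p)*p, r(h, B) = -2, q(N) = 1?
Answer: 0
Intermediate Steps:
j(p) = 2*p**2 (j(p) = (2*p)*p = 2*p**2)
y = 0 (y = 2 - 2 = 0)
z = 495 (z = -1683 + 2*33**2 = -1683 + 2*1089 = -1683 + 2178 = 495)
y*z = 0*495 = 0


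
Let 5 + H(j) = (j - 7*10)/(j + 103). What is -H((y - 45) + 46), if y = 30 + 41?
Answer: 873/175 ≈ 4.9886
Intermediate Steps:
y = 71
H(j) = -5 + (-70 + j)/(103 + j) (H(j) = -5 + (j - 7*10)/(j + 103) = -5 + (j - 70)/(103 + j) = -5 + (-70 + j)/(103 + j))
-H((y - 45) + 46) = -(-585 - 4*((71 - 45) + 46))/(103 + ((71 - 45) + 46)) = -(-585 - 4*(26 + 46))/(103 + (26 + 46)) = -(-585 - 4*72)/(103 + 72) = -(-585 - 288)/175 = -(-873)/175 = -1*(-873/175) = 873/175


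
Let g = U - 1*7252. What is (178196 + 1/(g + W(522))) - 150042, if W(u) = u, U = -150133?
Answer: 4416320901/156863 ≈ 28154.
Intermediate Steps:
g = -157385 (g = -150133 - 1*7252 = -150133 - 7252 = -157385)
(178196 + 1/(g + W(522))) - 150042 = (178196 + 1/(-157385 + 522)) - 150042 = (178196 + 1/(-156863)) - 150042 = (178196 - 1/156863) - 150042 = 27952359147/156863 - 150042 = 4416320901/156863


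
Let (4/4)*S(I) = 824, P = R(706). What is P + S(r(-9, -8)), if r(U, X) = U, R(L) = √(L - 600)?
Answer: 824 + √106 ≈ 834.30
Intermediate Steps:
R(L) = √(-600 + L)
P = √106 (P = √(-600 + 706) = √106 ≈ 10.296)
S(I) = 824
P + S(r(-9, -8)) = √106 + 824 = 824 + √106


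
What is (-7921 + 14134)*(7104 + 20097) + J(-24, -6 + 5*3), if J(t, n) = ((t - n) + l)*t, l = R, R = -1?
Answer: 169000629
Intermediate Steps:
l = -1
J(t, n) = t*(-1 + t - n) (J(t, n) = ((t - n) - 1)*t = (-1 + t - n)*t = t*(-1 + t - n))
(-7921 + 14134)*(7104 + 20097) + J(-24, -6 + 5*3) = (-7921 + 14134)*(7104 + 20097) - 24*(-1 - 24 - (-6 + 5*3)) = 6213*27201 - 24*(-1 - 24 - (-6 + 15)) = 168999813 - 24*(-1 - 24 - 1*9) = 168999813 - 24*(-1 - 24 - 9) = 168999813 - 24*(-34) = 168999813 + 816 = 169000629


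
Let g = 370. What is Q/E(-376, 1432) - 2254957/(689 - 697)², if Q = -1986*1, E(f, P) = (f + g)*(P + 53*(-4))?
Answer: -687756589/19520 ≈ -35233.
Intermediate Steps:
E(f, P) = (-212 + P)*(370 + f) (E(f, P) = (f + 370)*(P + 53*(-4)) = (370 + f)*(P - 212) = (370 + f)*(-212 + P) = (-212 + P)*(370 + f))
Q = -1986
Q/E(-376, 1432) - 2254957/(689 - 697)² = -1986/(-78440 - 212*(-376) + 370*1432 + 1432*(-376)) - 2254957/(689 - 697)² = -1986/(-78440 + 79712 + 529840 - 538432) - 2254957/((-8)²) = -1986/(-7320) - 2254957/64 = -1986*(-1/7320) - 2254957*1/64 = 331/1220 - 2254957/64 = -687756589/19520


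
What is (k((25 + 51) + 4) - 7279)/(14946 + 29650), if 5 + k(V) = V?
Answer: -1801/11149 ≈ -0.16154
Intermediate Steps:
k(V) = -5 + V
(k((25 + 51) + 4) - 7279)/(14946 + 29650) = ((-5 + ((25 + 51) + 4)) - 7279)/(14946 + 29650) = ((-5 + (76 + 4)) - 7279)/44596 = ((-5 + 80) - 7279)*(1/44596) = (75 - 7279)*(1/44596) = -7204*1/44596 = -1801/11149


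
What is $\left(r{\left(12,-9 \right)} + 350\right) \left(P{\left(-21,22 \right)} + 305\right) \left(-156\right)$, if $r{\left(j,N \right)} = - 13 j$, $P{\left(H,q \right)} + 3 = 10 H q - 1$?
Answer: $130710216$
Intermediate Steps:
$P{\left(H,q \right)} = -4 + 10 H q$ ($P{\left(H,q \right)} = -3 + \left(10 H q - 1\right) = -3 + \left(-1 + 10 H q\right) = -4 + 10 H q$)
$\left(r{\left(12,-9 \right)} + 350\right) \left(P{\left(-21,22 \right)} + 305\right) \left(-156\right) = \left(\left(-13\right) 12 + 350\right) \left(\left(-4 + 10 \left(-21\right) 22\right) + 305\right) \left(-156\right) = \left(-156 + 350\right) \left(\left(-4 - 4620\right) + 305\right) \left(-156\right) = 194 \left(-4624 + 305\right) \left(-156\right) = 194 \left(-4319\right) \left(-156\right) = \left(-837886\right) \left(-156\right) = 130710216$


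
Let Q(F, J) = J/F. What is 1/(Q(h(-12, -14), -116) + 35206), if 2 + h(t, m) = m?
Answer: 4/140853 ≈ 2.8398e-5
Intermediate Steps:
h(t, m) = -2 + m
1/(Q(h(-12, -14), -116) + 35206) = 1/(-116/(-2 - 14) + 35206) = 1/(-116/(-16) + 35206) = 1/(-116*(-1/16) + 35206) = 1/(29/4 + 35206) = 1/(140853/4) = 4/140853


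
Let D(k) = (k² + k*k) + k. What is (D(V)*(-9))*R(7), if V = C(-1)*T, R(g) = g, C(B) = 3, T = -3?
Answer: -9639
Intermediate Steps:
V = -9 (V = 3*(-3) = -9)
D(k) = k + 2*k² (D(k) = (k² + k²) + k = 2*k² + k = k + 2*k²)
(D(V)*(-9))*R(7) = (-9*(1 + 2*(-9))*(-9))*7 = (-9*(1 - 18)*(-9))*7 = (-9*(-17)*(-9))*7 = (153*(-9))*7 = -1377*7 = -9639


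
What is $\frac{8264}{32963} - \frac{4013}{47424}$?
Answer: $\frac{259631417}{1563237312} \approx 0.16609$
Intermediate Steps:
$\frac{8264}{32963} - \frac{4013}{47424} = \frac{259631417}{1563237312}$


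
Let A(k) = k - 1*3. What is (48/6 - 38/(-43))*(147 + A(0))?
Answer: 55008/43 ≈ 1279.3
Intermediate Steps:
A(k) = -3 + k (A(k) = k - 3 = -3 + k)
(48/6 - 38/(-43))*(147 + A(0)) = (48/6 - 38/(-43))*(147 + (-3 + 0)) = (48*(1/6) - 38*(-1/43))*(147 - 3) = (8 + 38/43)*144 = (382/43)*144 = 55008/43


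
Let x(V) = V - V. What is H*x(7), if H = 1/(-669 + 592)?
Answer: 0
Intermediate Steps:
x(V) = 0
H = -1/77 (H = 1/(-77) = -1/77 ≈ -0.012987)
H*x(7) = -1/77*0 = 0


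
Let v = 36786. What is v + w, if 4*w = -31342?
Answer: 57901/2 ≈ 28951.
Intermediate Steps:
w = -15671/2 (w = (¼)*(-31342) = -15671/2 ≈ -7835.5)
v + w = 36786 - 15671/2 = 57901/2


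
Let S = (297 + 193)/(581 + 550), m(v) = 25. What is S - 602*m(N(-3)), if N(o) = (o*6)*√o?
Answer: -17021060/1131 ≈ -15050.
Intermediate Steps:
N(o) = 6*o^(3/2) (N(o) = (6*o)*√o = 6*o^(3/2))
S = 490/1131 ≈ 0.43324
S - 602*m(N(-3)) = 490/1131 - 602*25 = 490/1131 - 15050 = -17021060/1131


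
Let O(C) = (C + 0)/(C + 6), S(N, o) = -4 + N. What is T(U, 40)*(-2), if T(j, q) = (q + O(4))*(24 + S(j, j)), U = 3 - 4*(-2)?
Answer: -12524/5 ≈ -2504.8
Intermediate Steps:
O(C) = C/(6 + C)
U = 11 (U = 3 + 8 = 11)
T(j, q) = (20 + j)*(⅖ + q) (T(j, q) = (q + 4/(6 + 4))*(24 + (-4 + j)) = (q + 4/10)*(20 + j) = (q + 4*(⅒))*(20 + j) = (q + ⅖)*(20 + j) = (⅖ + q)*(20 + j) = (20 + j)*(⅖ + q))
T(U, 40)*(-2) = (8 + 20*40 + (⅖)*11 + 11*40)*(-2) = (8 + 800 + 22/5 + 440)*(-2) = (6262/5)*(-2) = -12524/5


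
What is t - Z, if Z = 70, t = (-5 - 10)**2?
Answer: 155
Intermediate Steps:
t = 225 (t = (-15)**2 = 225)
t - Z = 225 - 1*70 = 225 - 70 = 155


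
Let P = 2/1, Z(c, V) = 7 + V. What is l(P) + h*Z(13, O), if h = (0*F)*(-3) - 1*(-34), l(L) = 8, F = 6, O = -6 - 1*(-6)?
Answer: 246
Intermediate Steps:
O = 0 (O = -6 + 6 = 0)
P = 2 (P = 2*1 = 2)
h = 34 (h = (0*6)*(-3) - 1*(-34) = 0*(-3) + 34 = 0 + 34 = 34)
l(P) + h*Z(13, O) = 8 + 34*(7 + 0) = 8 + 34*7 = 8 + 238 = 246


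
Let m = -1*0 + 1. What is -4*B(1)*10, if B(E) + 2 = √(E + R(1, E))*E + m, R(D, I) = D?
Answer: 40 - 40*√2 ≈ -16.569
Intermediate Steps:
m = 1 (m = 0 + 1 = 1)
B(E) = -1 + E*√(1 + E) (B(E) = -2 + (√(E + 1)*E + 1) = -2 + (√(1 + E)*E + 1) = -2 + (E*√(1 + E) + 1) = -2 + (1 + E*√(1 + E)) = -1 + E*√(1 + E))
-4*B(1)*10 = -4*(-1 + 1*√(1 + 1))*10 = -4*(-1 + 1*√2)*10 = -4*(-1 + √2)*10 = (4 - 4*√2)*10 = 40 - 40*√2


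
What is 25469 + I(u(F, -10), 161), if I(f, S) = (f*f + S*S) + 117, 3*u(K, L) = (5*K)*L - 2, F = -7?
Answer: 64963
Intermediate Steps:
u(K, L) = -⅔ + 5*K*L/3 (u(K, L) = ((5*K)*L - 2)/3 = (5*K*L - 2)/3 = (-2 + 5*K*L)/3 = -⅔ + 5*K*L/3)
I(f, S) = 117 + S² + f² (I(f, S) = (f² + S²) + 117 = (S² + f²) + 117 = 117 + S² + f²)
25469 + I(u(F, -10), 161) = 25469 + (117 + 161² + (-⅔ + (5/3)*(-7)*(-10))²) = 25469 + (117 + 25921 + (-⅔ + 350/3)²) = 25469 + (117 + 25921 + 116²) = 25469 + (117 + 25921 + 13456) = 25469 + 39494 = 64963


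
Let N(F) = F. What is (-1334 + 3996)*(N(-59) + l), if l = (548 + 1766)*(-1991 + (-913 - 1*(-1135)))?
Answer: -10896963550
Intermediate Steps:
l = -4093466 (l = 2314*(-1991 + (-913 + 1135)) = 2314*(-1991 + 222) = 2314*(-1769) = -4093466)
(-1334 + 3996)*(N(-59) + l) = (-1334 + 3996)*(-59 - 4093466) = 2662*(-4093525) = -10896963550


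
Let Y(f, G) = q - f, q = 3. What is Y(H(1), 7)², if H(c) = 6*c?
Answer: 9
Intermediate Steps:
Y(f, G) = 3 - f
Y(H(1), 7)² = (3 - 6)² = (-3)² = 9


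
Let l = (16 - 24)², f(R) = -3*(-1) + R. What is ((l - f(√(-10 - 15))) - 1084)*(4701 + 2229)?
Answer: -7089390 - 34650*I ≈ -7.0894e+6 - 34650.0*I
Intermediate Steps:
f(R) = 3 + R
l = 64 (l = (-8)² = 64)
((l - f(√(-10 - 15))) - 1084)*(4701 + 2229) = ((64 - (3 + √(-10 - 15))) - 1084)*(4701 + 2229) = ((64 - (3 + √(-25))) - 1084)*6930 = ((64 - (3 + 5*I)) - 1084)*6930 = ((64 + (-3 - 5*I)) - 1084)*6930 = ((61 - 5*I) - 1084)*6930 = (-1023 - 5*I)*6930 = -7089390 - 34650*I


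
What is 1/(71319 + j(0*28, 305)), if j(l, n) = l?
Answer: 1/71319 ≈ 1.4022e-5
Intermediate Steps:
1/(71319 + j(0*28, 305)) = 1/(71319 + 0*28) = 1/(71319 + 0) = 1/71319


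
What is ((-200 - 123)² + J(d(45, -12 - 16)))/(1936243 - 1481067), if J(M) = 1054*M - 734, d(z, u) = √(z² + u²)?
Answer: 159457/455176 ≈ 0.35032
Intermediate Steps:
d(z, u) = √(u² + z²)
J(M) = -734 + 1054*M
((-200 - 123)² + J(d(45, -12 - 16)))/(1936243 - 1481067) = ((-200 - 123)² + (-734 + 1054*√((-12 - 16)² + 45²)))/(1936243 - 1481067) = ((-323)² + (-734 + 1054*√((-28)² + 2025)))/455176 = (104329 + (-734 + 1054*√(784 + 2025)))*(1/455176) = (104329 + (-734 + 1054*√2809))*(1/455176) = (104329 + (-734 + 1054*53))*(1/455176) = (104329 + (-734 + 55862))*(1/455176) = (104329 + 55128)*(1/455176) = 159457*(1/455176) = 159457/455176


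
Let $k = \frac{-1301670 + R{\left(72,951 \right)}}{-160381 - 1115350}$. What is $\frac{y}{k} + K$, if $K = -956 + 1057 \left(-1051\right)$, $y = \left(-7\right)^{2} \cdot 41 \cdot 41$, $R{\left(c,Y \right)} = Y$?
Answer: $- \frac{191591520394}{185817} \approx -1.0311 \cdot 10^{6}$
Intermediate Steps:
$y = 82369$ ($y = 49 \cdot 41 \cdot 41 = 2009 \cdot 41 = 82369$)
$k = \frac{1300719}{1275731}$ ($k = \frac{-1301670 + 951}{-160381 - 1115350} = - \frac{1300719}{-1275731} = \left(-1300719\right) \left(- \frac{1}{1275731}\right) = \frac{1300719}{1275731} \approx 1.0196$)
$K = -1111863$ ($K = -956 - 1110907 = -1111863$)
$\frac{y}{k} + K = \frac{82369}{\frac{1300719}{1275731}} - 1111863 = 82369 \cdot \frac{1275731}{1300719} - 1111863 = \frac{15011526677}{185817} - 1111863 = - \frac{191591520394}{185817}$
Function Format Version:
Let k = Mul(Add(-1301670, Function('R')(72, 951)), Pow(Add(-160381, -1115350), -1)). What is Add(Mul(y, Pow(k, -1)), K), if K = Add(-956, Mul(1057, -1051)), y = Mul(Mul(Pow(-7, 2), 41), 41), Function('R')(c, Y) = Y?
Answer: Rational(-191591520394, 185817) ≈ -1.0311e+6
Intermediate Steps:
y = 82369 (y = Mul(Mul(49, 41), 41) = Mul(2009, 41) = 82369)
k = Rational(1300719, 1275731) (k = Mul(Add(-1301670, 951), Pow(Add(-160381, -1115350), -1)) = Mul(-1300719, Pow(-1275731, -1)) = Mul(-1300719, Rational(-1, 1275731)) = Rational(1300719, 1275731) ≈ 1.0196)
K = -1111863 (K = Add(-956, -1110907) = -1111863)
Add(Mul(y, Pow(k, -1)), K) = Add(Mul(82369, Pow(Rational(1300719, 1275731), -1)), -1111863) = Add(Mul(82369, Rational(1275731, 1300719)), -1111863) = Add(Rational(15011526677, 185817), -1111863) = Rational(-191591520394, 185817)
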